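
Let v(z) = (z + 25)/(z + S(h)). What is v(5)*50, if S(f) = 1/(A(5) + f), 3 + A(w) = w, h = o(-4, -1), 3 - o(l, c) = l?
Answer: 6750/23 ≈ 293.48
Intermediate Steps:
o(l, c) = 3 - l
h = 7 (h = 3 - 1*(-4) = 3 + 4 = 7)
A(w) = -3 + w
S(f) = 1/(2 + f) (S(f) = 1/((-3 + 5) + f) = 1/(2 + f))
v(z) = (25 + z)/(⅑ + z) (v(z) = (z + 25)/(z + 1/(2 + 7)) = (25 + z)/(z + 1/9) = (25 + z)/(z + ⅑) = (25 + z)/(⅑ + z))
v(5)*50 = (9*(25 + 5)/(1 + 9*5))*50 = (9*30/(1 + 45))*50 = (9*30/46)*50 = (9*(1/46)*30)*50 = (135/23)*50 = 6750/23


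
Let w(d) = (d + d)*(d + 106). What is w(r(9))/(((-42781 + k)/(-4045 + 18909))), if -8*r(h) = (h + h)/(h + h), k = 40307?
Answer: 786863/4948 ≈ 159.03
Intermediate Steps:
r(h) = -1/8 (r(h) = -(h + h)/(8*(h + h)) = -2*h/(8*(2*h)) = -2*h*1/(2*h)/8 = -1/8*1 = -1/8)
w(d) = 2*d*(106 + d) (w(d) = (2*d)*(106 + d) = 2*d*(106 + d))
w(r(9))/(((-42781 + k)/(-4045 + 18909))) = (2*(-1/8)*(106 - 1/8))/(((-42781 + 40307)/(-4045 + 18909))) = (2*(-1/8)*(847/8))/((-2474/14864)) = -847/(32*((-2474*1/14864))) = -847/(32*(-1237/7432)) = -847/32*(-7432/1237) = 786863/4948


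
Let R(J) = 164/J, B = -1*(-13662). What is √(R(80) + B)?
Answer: √1366405/10 ≈ 116.89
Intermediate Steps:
B = 13662
√(R(80) + B) = √(164/80 + 13662) = √(164*(1/80) + 13662) = √(41/20 + 13662) = √(273281/20) = √1366405/10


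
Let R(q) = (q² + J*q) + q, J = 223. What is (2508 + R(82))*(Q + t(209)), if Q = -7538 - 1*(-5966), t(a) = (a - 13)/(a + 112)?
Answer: -4640627200/107 ≈ -4.3370e+7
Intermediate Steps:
t(a) = (-13 + a)/(112 + a)
Q = -1572 (Q = -7538 + 5966 = -1572)
R(q) = q² + 224*q (R(q) = (q² + 223*q) + q = q² + 224*q)
(2508 + R(82))*(Q + t(209)) = (2508 + 82*(224 + 82))*(-1572 + (-13 + 209)/(112 + 209)) = (2508 + 82*306)*(-1572 + 196/321) = (2508 + 25092)*(-1572 + (1/321)*196) = 27600*(-1572 + 196/321) = 27600*(-504416/321) = -4640627200/107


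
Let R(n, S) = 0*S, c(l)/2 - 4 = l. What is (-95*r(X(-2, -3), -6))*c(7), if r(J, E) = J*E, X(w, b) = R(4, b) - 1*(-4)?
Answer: 50160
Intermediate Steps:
c(l) = 8 + 2*l
R(n, S) = 0
X(w, b) = 4 (X(w, b) = 0 - 1*(-4) = 0 + 4 = 4)
r(J, E) = E*J
(-95*r(X(-2, -3), -6))*c(7) = (-(-570)*4)*(8 + 2*7) = (-95*(-24))*(8 + 14) = 2280*22 = 50160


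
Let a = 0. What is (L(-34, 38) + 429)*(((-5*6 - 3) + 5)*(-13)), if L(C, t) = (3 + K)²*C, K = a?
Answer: 44772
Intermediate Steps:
K = 0
L(C, t) = 9*C (L(C, t) = (3 + 0)²*C = 3²*C = 9*C)
(L(-34, 38) + 429)*(((-5*6 - 3) + 5)*(-13)) = (9*(-34) + 429)*(((-5*6 - 3) + 5)*(-13)) = (-306 + 429)*(((-30 - 3) + 5)*(-13)) = 123*((-33 + 5)*(-13)) = 123*(-28*(-13)) = 123*364 = 44772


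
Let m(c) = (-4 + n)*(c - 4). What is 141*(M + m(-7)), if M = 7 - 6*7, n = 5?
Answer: -6486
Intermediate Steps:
m(c) = -4 + c (m(c) = (-4 + 5)*(c - 4) = 1*(-4 + c) = -4 + c)
M = -35 (M = 7 - 42 = -35)
141*(M + m(-7)) = 141*(-35 + (-4 - 7)) = 141*(-35 - 11) = 141*(-46) = -6486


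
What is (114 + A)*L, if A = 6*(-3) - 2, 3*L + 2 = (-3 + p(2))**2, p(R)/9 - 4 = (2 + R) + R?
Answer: 711298/3 ≈ 2.3710e+5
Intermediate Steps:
p(R) = 54 + 18*R (p(R) = 36 + 9*((2 + R) + R) = 36 + 9*(2 + 2*R) = 36 + (18 + 18*R) = 54 + 18*R)
L = 7567/3 (L = -2/3 + (-3 + (54 + 18*2))**2/3 = -2/3 + (-3 + (54 + 36))**2/3 = -2/3 + (-3 + 90)**2/3 = -2/3 + (1/3)*87**2 = -2/3 + (1/3)*7569 = -2/3 + 2523 = 7567/3 ≈ 2522.3)
A = -20 (A = -18 - 2 = -20)
(114 + A)*L = (114 - 20)*(7567/3) = 94*(7567/3) = 711298/3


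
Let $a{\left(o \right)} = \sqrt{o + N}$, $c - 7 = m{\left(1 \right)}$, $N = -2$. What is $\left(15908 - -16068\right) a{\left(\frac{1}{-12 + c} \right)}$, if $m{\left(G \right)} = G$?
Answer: $47964 i \approx 47964.0 i$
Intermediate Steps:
$c = 8$ ($c = 7 + 1 = 8$)
$a{\left(o \right)} = \sqrt{-2 + o}$ ($a{\left(o \right)} = \sqrt{o - 2} = \sqrt{-2 + o}$)
$\left(15908 - -16068\right) a{\left(\frac{1}{-12 + c} \right)} = \left(15908 - -16068\right) \sqrt{-2 + \frac{1}{-12 + 8}} = \left(15908 + 16068\right) \sqrt{-2 + \frac{1}{-4}} = 31976 \sqrt{-2 - \frac{1}{4}} = 31976 \sqrt{- \frac{9}{4}} = 31976 \frac{3 i}{2} = 47964 i$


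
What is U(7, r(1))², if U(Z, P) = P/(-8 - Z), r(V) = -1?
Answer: 1/225 ≈ 0.0044444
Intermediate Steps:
U(7, r(1))² = (-1*(-1)/(8 + 7))² = (-1*(-1)/15)² = (-1*(-1)*1/15)² = (1/15)² = 1/225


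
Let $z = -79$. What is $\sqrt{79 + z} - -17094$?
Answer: $17094$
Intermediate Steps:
$\sqrt{79 + z} - -17094 = \sqrt{79 - 79} - -17094 = \sqrt{0} + 17094 = 0 + 17094 = 17094$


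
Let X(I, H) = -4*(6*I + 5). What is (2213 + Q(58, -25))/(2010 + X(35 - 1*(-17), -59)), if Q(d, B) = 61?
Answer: 1137/371 ≈ 3.0647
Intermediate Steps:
X(I, H) = -20 - 24*I (X(I, H) = -4*(5 + 6*I) = -20 - 24*I)
(2213 + Q(58, -25))/(2010 + X(35 - 1*(-17), -59)) = (2213 + 61)/(2010 + (-20 - 24*(35 - 1*(-17)))) = 2274/(2010 + (-20 - 24*(35 + 17))) = 2274/(2010 + (-20 - 24*52)) = 2274/(2010 + (-20 - 1248)) = 2274/(2010 - 1268) = 2274/742 = 2274*(1/742) = 1137/371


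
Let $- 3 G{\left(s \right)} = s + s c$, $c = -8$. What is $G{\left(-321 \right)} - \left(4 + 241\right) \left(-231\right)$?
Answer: $55846$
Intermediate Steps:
$G{\left(s \right)} = \frac{7 s}{3}$ ($G{\left(s \right)} = - \frac{s + s \left(-8\right)}{3} = - \frac{s - 8 s}{3} = - \frac{\left(-7\right) s}{3} = \frac{7 s}{3}$)
$G{\left(-321 \right)} - \left(4 + 241\right) \left(-231\right) = \frac{7}{3} \left(-321\right) - \left(4 + 241\right) \left(-231\right) = -749 - 245 \left(-231\right) = -749 - -56595 = -749 + 56595 = 55846$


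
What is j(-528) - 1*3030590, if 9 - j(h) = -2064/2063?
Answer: -6252086539/2063 ≈ -3.0306e+6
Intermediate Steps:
j(h) = 20631/2063 (j(h) = 9 - (-2064)/2063 = 9 - 1*(-2064/2063) = 9 + 2064/2063 = 20631/2063)
j(-528) - 1*3030590 = 20631/2063 - 1*3030590 = 20631/2063 - 3030590 = -6252086539/2063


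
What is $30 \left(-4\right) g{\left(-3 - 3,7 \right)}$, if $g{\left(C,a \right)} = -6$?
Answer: $720$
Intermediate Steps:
$30 \left(-4\right) g{\left(-3 - 3,7 \right)} = 30 \left(-4\right) \left(-6\right) = \left(-120\right) \left(-6\right) = 720$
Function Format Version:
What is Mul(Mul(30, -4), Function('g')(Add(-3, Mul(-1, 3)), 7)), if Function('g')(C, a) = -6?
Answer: 720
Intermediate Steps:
Mul(Mul(30, -4), Function('g')(Add(-3, Mul(-1, 3)), 7)) = Mul(Mul(30, -4), -6) = Mul(-120, -6) = 720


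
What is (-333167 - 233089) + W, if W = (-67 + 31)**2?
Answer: -564960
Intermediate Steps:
W = 1296 (W = (-36)**2 = 1296)
(-333167 - 233089) + W = (-333167 - 233089) + 1296 = -566256 + 1296 = -564960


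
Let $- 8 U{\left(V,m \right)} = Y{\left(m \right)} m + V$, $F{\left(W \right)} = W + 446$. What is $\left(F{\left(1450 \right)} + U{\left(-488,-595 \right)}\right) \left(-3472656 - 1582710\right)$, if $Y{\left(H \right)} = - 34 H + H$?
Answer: $- \frac{29570051549523}{4} \approx -7.3925 \cdot 10^{12}$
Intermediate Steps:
$F{\left(W \right)} = 446 + W$
$Y{\left(H \right)} = - 33 H$
$U{\left(V,m \right)} = - \frac{V}{8} + \frac{33 m^{2}}{8}$ ($U{\left(V,m \right)} = - \frac{- 33 m m + V}{8} = - \frac{- 33 m^{2} + V}{8} = - \frac{V - 33 m^{2}}{8} = - \frac{V}{8} + \frac{33 m^{2}}{8}$)
$\left(F{\left(1450 \right)} + U{\left(-488,-595 \right)}\right) \left(-3472656 - 1582710\right) = \left(\left(446 + 1450\right) - \left(-61 - \frac{33 \left(-595\right)^{2}}{8}\right)\right) \left(-3472656 - 1582710\right) = \left(1896 + \left(61 + \frac{33}{8} \cdot 354025\right)\right) \left(-5055366\right) = \left(1896 + \left(61 + \frac{11682825}{8}\right)\right) \left(-5055366\right) = \left(1896 + \frac{11683313}{8}\right) \left(-5055366\right) = \frac{11698481}{8} \left(-5055366\right) = - \frac{29570051549523}{4}$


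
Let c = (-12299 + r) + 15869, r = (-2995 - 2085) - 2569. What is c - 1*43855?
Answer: -47934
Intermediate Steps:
r = -7649 (r = -5080 - 2569 = -7649)
c = -4079 (c = (-12299 - 7649) + 15869 = -19948 + 15869 = -4079)
c - 1*43855 = -4079 - 1*43855 = -4079 - 43855 = -47934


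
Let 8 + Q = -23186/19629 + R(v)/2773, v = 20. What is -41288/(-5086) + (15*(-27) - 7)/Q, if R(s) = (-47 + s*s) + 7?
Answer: 33599651555014/626440171091 ≈ 53.636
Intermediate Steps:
R(s) = -40 + s² (R(s) = (-47 + s²) + 7 = -40 + s²)
Q = -492678074/54431217 (Q = -8 + (-23186/19629 + (-40 + 20²)/2773) = -8 + (-23186*1/19629 + (-40 + 400)*(1/2773)) = -8 + (-23186/19629 + 360*(1/2773)) = -8 + (-23186/19629 + 360/2773) = -8 - 57228338/54431217 = -492678074/54431217 ≈ -9.0514)
-41288/(-5086) + (15*(-27) - 7)/Q = -41288/(-5086) + (15*(-27) - 7)/(-492678074/54431217) = -41288*(-1/5086) + (-405 - 7)*(-54431217/492678074) = 20644/2543 - 412*(-54431217/492678074) = 20644/2543 + 11212830702/246339037 = 33599651555014/626440171091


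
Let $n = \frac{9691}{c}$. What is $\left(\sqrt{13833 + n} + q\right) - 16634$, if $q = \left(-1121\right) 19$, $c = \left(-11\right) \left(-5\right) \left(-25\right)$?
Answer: $-37933 + \frac{2 \sqrt{2160305}}{25} \approx -37815.0$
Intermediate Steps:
$c = -1375$ ($c = 55 \left(-25\right) = -1375$)
$q = -21299$
$n = - \frac{881}{125}$ ($n = \frac{9691}{-1375} = 9691 \left(- \frac{1}{1375}\right) = - \frac{881}{125} \approx -7.048$)
$\left(\sqrt{13833 + n} + q\right) - 16634 = \left(\sqrt{13833 - \frac{881}{125}} - 21299\right) - 16634 = \left(\sqrt{\frac{1728244}{125}} - 21299\right) - 16634 = \left(\frac{2 \sqrt{2160305}}{25} - 21299\right) - 16634 = \left(-21299 + \frac{2 \sqrt{2160305}}{25}\right) - 16634 = -37933 + \frac{2 \sqrt{2160305}}{25}$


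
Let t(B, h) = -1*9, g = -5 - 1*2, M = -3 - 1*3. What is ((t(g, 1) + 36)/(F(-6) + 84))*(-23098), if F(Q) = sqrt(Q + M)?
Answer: -4365522/589 + 103941*I*sqrt(3)/589 ≈ -7411.8 + 305.66*I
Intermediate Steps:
M = -6 (M = -3 - 3 = -6)
g = -7 (g = -5 - 2 = -7)
t(B, h) = -9
F(Q) = sqrt(-6 + Q) (F(Q) = sqrt(Q - 6) = sqrt(-6 + Q))
((t(g, 1) + 36)/(F(-6) + 84))*(-23098) = ((-9 + 36)/(sqrt(-6 - 6) + 84))*(-23098) = (27/(sqrt(-12) + 84))*(-23098) = (27/(2*I*sqrt(3) + 84))*(-23098) = (27/(84 + 2*I*sqrt(3)))*(-23098) = -623646/(84 + 2*I*sqrt(3))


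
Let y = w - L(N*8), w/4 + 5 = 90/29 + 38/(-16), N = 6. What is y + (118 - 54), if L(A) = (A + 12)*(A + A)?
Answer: -331359/58 ≈ -5713.1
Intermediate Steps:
L(A) = 2*A*(12 + A) (L(A) = (12 + A)*(2*A) = 2*A*(12 + A))
w = -991/58 (w = -20 + 4*(90/29 + 38/(-16)) = -20 + 4*(90*(1/29) + 38*(-1/16)) = -20 + 4*(90/29 - 19/8) = -20 + 4*(169/232) = -20 + 169/58 = -991/58 ≈ -17.086)
y = -335071/58 (y = -991/58 - 2*6*8*(12 + 6*8) = -991/58 - 2*48*(12 + 48) = -991/58 - 2*48*60 = -991/58 - 1*5760 = -991/58 - 5760 = -335071/58 ≈ -5777.1)
y + (118 - 54) = -335071/58 + (118 - 54) = -335071/58 + 64 = -331359/58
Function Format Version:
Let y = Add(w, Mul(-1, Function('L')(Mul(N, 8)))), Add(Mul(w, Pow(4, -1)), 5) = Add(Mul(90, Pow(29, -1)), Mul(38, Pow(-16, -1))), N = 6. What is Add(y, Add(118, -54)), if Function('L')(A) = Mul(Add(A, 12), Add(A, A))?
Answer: Rational(-331359, 58) ≈ -5713.1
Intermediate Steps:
Function('L')(A) = Mul(2, A, Add(12, A)) (Function('L')(A) = Mul(Add(12, A), Mul(2, A)) = Mul(2, A, Add(12, A)))
w = Rational(-991, 58) (w = Add(-20, Mul(4, Add(Mul(90, Pow(29, -1)), Mul(38, Pow(-16, -1))))) = Add(-20, Mul(4, Add(Mul(90, Rational(1, 29)), Mul(38, Rational(-1, 16))))) = Add(-20, Mul(4, Add(Rational(90, 29), Rational(-19, 8)))) = Add(-20, Mul(4, Rational(169, 232))) = Add(-20, Rational(169, 58)) = Rational(-991, 58) ≈ -17.086)
y = Rational(-335071, 58) (y = Add(Rational(-991, 58), Mul(-1, Mul(2, Mul(6, 8), Add(12, Mul(6, 8))))) = Add(Rational(-991, 58), Mul(-1, Mul(2, 48, Add(12, 48)))) = Add(Rational(-991, 58), Mul(-1, Mul(2, 48, 60))) = Add(Rational(-991, 58), Mul(-1, 5760)) = Add(Rational(-991, 58), -5760) = Rational(-335071, 58) ≈ -5777.1)
Add(y, Add(118, -54)) = Add(Rational(-335071, 58), Add(118, -54)) = Add(Rational(-335071, 58), 64) = Rational(-331359, 58)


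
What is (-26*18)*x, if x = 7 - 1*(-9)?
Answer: -7488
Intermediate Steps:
x = 16 (x = 7 + 9 = 16)
(-26*18)*x = -26*18*16 = -468*16 = -7488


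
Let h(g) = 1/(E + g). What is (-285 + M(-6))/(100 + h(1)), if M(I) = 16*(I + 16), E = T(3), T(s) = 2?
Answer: -375/301 ≈ -1.2458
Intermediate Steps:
E = 2
M(I) = 256 + 16*I (M(I) = 16*(16 + I) = 256 + 16*I)
h(g) = 1/(2 + g)
(-285 + M(-6))/(100 + h(1)) = (-285 + (256 + 16*(-6)))/(100 + 1/(2 + 1)) = (-285 + (256 - 96))/(100 + 1/3) = (-285 + 160)/(100 + ⅓) = -125/301/3 = -125*3/301 = -375/301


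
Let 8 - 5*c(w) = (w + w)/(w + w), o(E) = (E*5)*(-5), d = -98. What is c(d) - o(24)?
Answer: 3007/5 ≈ 601.40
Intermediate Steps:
o(E) = -25*E (o(E) = (5*E)*(-5) = -25*E)
c(w) = 7/5 (c(w) = 8/5 - (w + w)/(5*(w + w)) = 8/5 - 2*w/(5*(2*w)) = 8/5 - 2*w*1/(2*w)/5 = 8/5 - ⅕*1 = 8/5 - ⅕ = 7/5)
c(d) - o(24) = 7/5 - (-25)*24 = 7/5 - 1*(-600) = 7/5 + 600 = 3007/5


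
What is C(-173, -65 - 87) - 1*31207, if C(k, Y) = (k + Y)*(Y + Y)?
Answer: 67593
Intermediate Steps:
C(k, Y) = 2*Y*(Y + k) (C(k, Y) = (Y + k)*(2*Y) = 2*Y*(Y + k))
C(-173, -65 - 87) - 1*31207 = 2*(-65 - 87)*((-65 - 87) - 173) - 1*31207 = 2*(-152)*(-152 - 173) - 31207 = 2*(-152)*(-325) - 31207 = 98800 - 31207 = 67593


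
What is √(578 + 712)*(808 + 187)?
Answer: 995*√1290 ≈ 35737.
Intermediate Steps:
√(578 + 712)*(808 + 187) = √1290*995 = 995*√1290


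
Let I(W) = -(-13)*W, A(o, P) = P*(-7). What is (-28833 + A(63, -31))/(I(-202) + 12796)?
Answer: -14308/5085 ≈ -2.8138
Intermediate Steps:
A(o, P) = -7*P
I(W) = 13*W
(-28833 + A(63, -31))/(I(-202) + 12796) = (-28833 - 7*(-31))/(13*(-202) + 12796) = (-28833 + 217)/(-2626 + 12796) = -28616/10170 = -28616*1/10170 = -14308/5085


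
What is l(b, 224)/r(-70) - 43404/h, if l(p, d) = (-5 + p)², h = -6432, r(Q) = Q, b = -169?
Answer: -7987373/18760 ≈ -425.77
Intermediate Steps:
l(b, 224)/r(-70) - 43404/h = (-5 - 169)²/(-70) - 43404/(-6432) = (-174)²*(-1/70) - 43404*(-1/6432) = 30276*(-1/70) + 3617/536 = -15138/35 + 3617/536 = -7987373/18760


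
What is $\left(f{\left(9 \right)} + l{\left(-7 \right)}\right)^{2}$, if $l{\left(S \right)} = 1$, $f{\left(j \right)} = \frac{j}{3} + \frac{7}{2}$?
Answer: $\frac{225}{4} \approx 56.25$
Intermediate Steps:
$f{\left(j \right)} = \frac{7}{2} + \frac{j}{3}$ ($f{\left(j \right)} = j \frac{1}{3} + 7 \cdot \frac{1}{2} = \frac{j}{3} + \frac{7}{2} = \frac{7}{2} + \frac{j}{3}$)
$\left(f{\left(9 \right)} + l{\left(-7 \right)}\right)^{2} = \left(\left(\frac{7}{2} + \frac{1}{3} \cdot 9\right) + 1\right)^{2} = \left(\left(\frac{7}{2} + 3\right) + 1\right)^{2} = \left(\frac{13}{2} + 1\right)^{2} = \left(\frac{15}{2}\right)^{2} = \frac{225}{4}$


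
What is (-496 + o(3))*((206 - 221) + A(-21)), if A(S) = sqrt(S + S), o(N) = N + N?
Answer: 7350 - 490*I*sqrt(42) ≈ 7350.0 - 3175.6*I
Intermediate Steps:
o(N) = 2*N
A(S) = sqrt(2)*sqrt(S) (A(S) = sqrt(2*S) = sqrt(2)*sqrt(S))
(-496 + o(3))*((206 - 221) + A(-21)) = (-496 + 2*3)*((206 - 221) + sqrt(2)*sqrt(-21)) = (-496 + 6)*(-15 + sqrt(2)*(I*sqrt(21))) = -490*(-15 + I*sqrt(42)) = 7350 - 490*I*sqrt(42)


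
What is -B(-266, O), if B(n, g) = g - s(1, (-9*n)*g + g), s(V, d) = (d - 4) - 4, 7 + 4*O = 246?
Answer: 286067/2 ≈ 1.4303e+5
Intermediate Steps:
O = 239/4 (O = -7/4 + (¼)*246 = -7/4 + 123/2 = 239/4 ≈ 59.750)
s(V, d) = -8 + d (s(V, d) = (-4 + d) - 4 = -8 + d)
B(n, g) = 8 + 9*g*n (B(n, g) = g - (-8 + ((-9*n)*g + g)) = g - (-8 + (-9*g*n + g)) = g - (-8 + (g - 9*g*n)) = g - (-8 + g - 9*g*n) = g + (8 - g + 9*g*n) = 8 + 9*g*n)
-B(-266, O) = -(8 + 9*(239/4)*(-266)) = -(8 - 286083/2) = -1*(-286067/2) = 286067/2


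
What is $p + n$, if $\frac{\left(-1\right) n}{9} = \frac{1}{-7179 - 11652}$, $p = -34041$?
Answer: $- \frac{213675354}{6277} \approx -34041.0$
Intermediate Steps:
$n = \frac{3}{6277}$ ($n = - \frac{9}{-7179 - 11652} = - \frac{9}{-18831} = \left(-9\right) \left(- \frac{1}{18831}\right) = \frac{3}{6277} \approx 0.00047794$)
$p + n = -34041 + \frac{3}{6277} = - \frac{213675354}{6277}$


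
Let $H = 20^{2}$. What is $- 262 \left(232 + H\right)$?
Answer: $-165584$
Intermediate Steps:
$H = 400$
$- 262 \left(232 + H\right) = - 262 \left(232 + 400\right) = \left(-262\right) 632 = -165584$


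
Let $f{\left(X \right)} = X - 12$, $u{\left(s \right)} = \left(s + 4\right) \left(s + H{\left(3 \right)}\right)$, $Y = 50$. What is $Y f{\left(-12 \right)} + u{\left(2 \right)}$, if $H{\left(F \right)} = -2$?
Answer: $-1200$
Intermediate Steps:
$u{\left(s \right)} = \left(-2 + s\right) \left(4 + s\right)$ ($u{\left(s \right)} = \left(s + 4\right) \left(s - 2\right) = \left(4 + s\right) \left(-2 + s\right) = \left(-2 + s\right) \left(4 + s\right)$)
$f{\left(X \right)} = -12 + X$
$Y f{\left(-12 \right)} + u{\left(2 \right)} = 50 \left(-12 - 12\right) + \left(-8 + 2^{2} + 2 \cdot 2\right) = 50 \left(-24\right) + \left(-8 + 4 + 4\right) = -1200 + 0 = -1200$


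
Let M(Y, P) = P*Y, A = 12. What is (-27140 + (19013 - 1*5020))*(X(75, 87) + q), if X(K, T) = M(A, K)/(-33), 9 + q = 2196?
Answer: -312333279/11 ≈ -2.8394e+7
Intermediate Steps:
q = 2187 (q = -9 + 2196 = 2187)
X(K, T) = -4*K/11 (X(K, T) = (K*12)/(-33) = (12*K)*(-1/33) = -4*K/11)
(-27140 + (19013 - 1*5020))*(X(75, 87) + q) = (-27140 + (19013 - 1*5020))*(-4/11*75 + 2187) = (-27140 + (19013 - 5020))*(-300/11 + 2187) = (-27140 + 13993)*(23757/11) = -13147*23757/11 = -312333279/11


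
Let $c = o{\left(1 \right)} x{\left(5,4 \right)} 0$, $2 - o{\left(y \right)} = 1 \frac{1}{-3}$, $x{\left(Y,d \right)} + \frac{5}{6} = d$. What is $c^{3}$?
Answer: $0$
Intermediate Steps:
$x{\left(Y,d \right)} = - \frac{5}{6} + d$
$o{\left(y \right)} = \frac{7}{3}$ ($o{\left(y \right)} = 2 - 1 \frac{1}{-3} = 2 - 1 \left(- \frac{1}{3}\right) = 2 - - \frac{1}{3} = 2 + \frac{1}{3} = \frac{7}{3}$)
$c = 0$ ($c = \frac{7 \left(- \frac{5}{6} + 4\right)}{3} \cdot 0 = \frac{7}{3} \cdot \frac{19}{6} \cdot 0 = \frac{133}{18} \cdot 0 = 0$)
$c^{3} = 0^{3} = 0$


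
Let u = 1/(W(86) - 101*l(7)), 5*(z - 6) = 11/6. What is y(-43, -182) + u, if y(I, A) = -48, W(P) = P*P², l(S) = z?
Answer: -914994642/19062389 ≈ -48.000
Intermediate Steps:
z = 191/30 (z = 6 + (11/6)/5 = 6 + (11*(⅙))/5 = 6 + (⅕)*(11/6) = 6 + 11/30 = 191/30 ≈ 6.3667)
l(S) = 191/30
W(P) = P³
u = 30/19062389 (u = 1/(86³ - 101*191/30) = 1/(636056 - 19291/30) = 1/(19062389/30) = 30/19062389 ≈ 1.5738e-6)
y(-43, -182) + u = -48 + 30/19062389 = -914994642/19062389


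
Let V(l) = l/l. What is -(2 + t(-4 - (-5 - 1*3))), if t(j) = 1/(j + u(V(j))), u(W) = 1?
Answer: -11/5 ≈ -2.2000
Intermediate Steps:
V(l) = 1
t(j) = 1/(1 + j) (t(j) = 1/(j + 1) = 1/(1 + j))
-(2 + t(-4 - (-5 - 1*3))) = -(2 + 1/(1 + (-4 - (-5 - 1*3)))) = -(2 + 1/(1 + (-4 - (-5 - 3)))) = -(2 + 1/(1 + (-4 - 1*(-8)))) = -(2 + 1/(1 + (-4 + 8))) = -(2 + 1/(1 + 4)) = -(2 + 1/5) = -(2 + ⅕) = -1*11/5 = -11/5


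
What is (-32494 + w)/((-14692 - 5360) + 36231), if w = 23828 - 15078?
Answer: -23744/16179 ≈ -1.4676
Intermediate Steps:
w = 8750
(-32494 + w)/((-14692 - 5360) + 36231) = (-32494 + 8750)/((-14692 - 5360) + 36231) = -23744/(-20052 + 36231) = -23744/16179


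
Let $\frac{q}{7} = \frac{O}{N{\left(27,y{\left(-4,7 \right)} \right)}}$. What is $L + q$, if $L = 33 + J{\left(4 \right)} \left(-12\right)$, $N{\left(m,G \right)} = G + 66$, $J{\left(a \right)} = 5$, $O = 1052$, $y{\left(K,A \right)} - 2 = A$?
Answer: $\frac{5339}{75} \approx 71.187$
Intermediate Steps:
$y{\left(K,A \right)} = 2 + A$
$N{\left(m,G \right)} = 66 + G$
$q = \frac{7364}{75}$ ($q = 7 \frac{1052}{66 + \left(2 + 7\right)} = 7 \frac{1052}{66 + 9} = 7 \cdot \frac{1052}{75} = \frac{7364}{75} \approx 98.187$)
$L = -27$ ($L = 33 + 5 \left(-12\right) = 33 - 60 = -27$)
$L + q = -27 + \frac{7364}{75} = \frac{5339}{75}$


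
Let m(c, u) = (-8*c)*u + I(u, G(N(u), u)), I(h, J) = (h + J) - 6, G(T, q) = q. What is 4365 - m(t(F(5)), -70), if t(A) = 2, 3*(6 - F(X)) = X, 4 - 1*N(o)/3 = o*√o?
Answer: 3391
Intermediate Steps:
N(o) = 12 - 3*o^(3/2) (N(o) = 12 - 3*o*√o = 12 - 3*o^(3/2))
I(h, J) = -6 + J + h (I(h, J) = (J + h) - 6 = -6 + J + h)
F(X) = 6 - X/3
m(c, u) = -6 + 2*u - 8*c*u (m(c, u) = (-8*c)*u + (-6 + u + u) = -8*c*u + (-6 + 2*u) = -6 + 2*u - 8*c*u)
4365 - m(t(F(5)), -70) = 4365 - (-6 + 2*(-70) - 8*2*(-70)) = 4365 - (-6 - 140 + 1120) = 4365 - 1*974 = 4365 - 974 = 3391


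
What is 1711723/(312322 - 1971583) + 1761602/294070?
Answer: 1209795556756/243969441135 ≈ 4.9588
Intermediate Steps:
1711723/(312322 - 1971583) + 1761602/294070 = 1711723/(-1659261) + 1761602*(1/294070) = 1711723*(-1/1659261) + 880801/147035 = -1711723/1659261 + 880801/147035 = 1209795556756/243969441135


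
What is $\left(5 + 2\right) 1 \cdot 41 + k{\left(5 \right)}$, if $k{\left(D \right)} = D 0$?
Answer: $287$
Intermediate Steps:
$k{\left(D \right)} = 0$
$\left(5 + 2\right) 1 \cdot 41 + k{\left(5 \right)} = \left(5 + 2\right) 1 \cdot 41 + 0 = 7 \cdot 1 \cdot 41 + 0 = 7 \cdot 41 + 0 = 287 + 0 = 287$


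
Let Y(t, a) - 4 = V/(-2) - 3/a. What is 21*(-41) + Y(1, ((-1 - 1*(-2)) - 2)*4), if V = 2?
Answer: -3429/4 ≈ -857.25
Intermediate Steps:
Y(t, a) = 3 - 3/a (Y(t, a) = 4 + (2/(-2) - 3/a) = 4 + (2*(-½) - 3/a) = 4 + (-1 - 3/a) = 3 - 3/a)
21*(-41) + Y(1, ((-1 - 1*(-2)) - 2)*4) = 21*(-41) + (3 - 3*1/(4*((-1 - 1*(-2)) - 2))) = -861 + (3 - 3*1/(4*((-1 + 2) - 2))) = -861 + (3 - 3*1/(4*(1 - 2))) = -861 + (3 - 3/((-1*4))) = -861 + (3 - 3/(-4)) = -861 + (3 - 3*(-¼)) = -861 + (3 + ¾) = -861 + 15/4 = -3429/4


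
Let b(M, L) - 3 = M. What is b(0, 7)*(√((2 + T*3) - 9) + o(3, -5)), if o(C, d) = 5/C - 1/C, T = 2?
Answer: 4 + 3*I ≈ 4.0 + 3.0*I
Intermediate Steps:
b(M, L) = 3 + M
o(C, d) = 4/C
b(0, 7)*(√((2 + T*3) - 9) + o(3, -5)) = (3 + 0)*(√((2 + 2*3) - 9) + 4/3) = 3*(√((2 + 6) - 9) + 4*(⅓)) = 3*(√(8 - 9) + 4/3) = 3*(√(-1) + 4/3) = 3*(I + 4/3) = 3*(4/3 + I) = 4 + 3*I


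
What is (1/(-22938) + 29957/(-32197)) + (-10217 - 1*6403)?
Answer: -12275135329183/738534786 ≈ -16621.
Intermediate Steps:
(1/(-22938) + 29957/(-32197)) + (-10217 - 1*6403) = (-1/22938 + 29957*(-1/32197)) + (-10217 - 6403) = (-1/22938 - 29957/32197) - 16620 = -687185863/738534786 - 16620 = -12275135329183/738534786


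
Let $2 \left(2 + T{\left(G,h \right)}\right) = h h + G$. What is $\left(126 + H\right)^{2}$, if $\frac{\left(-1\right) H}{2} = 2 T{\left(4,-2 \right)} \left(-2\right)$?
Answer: $20164$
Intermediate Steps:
$T{\left(G,h \right)} = -2 + \frac{G}{2} + \frac{h^{2}}{2}$ ($T{\left(G,h \right)} = -2 + \frac{h h + G}{2} = -2 + \frac{h^{2} + G}{2} = -2 + \frac{G + h^{2}}{2} = -2 + \left(\frac{G}{2} + \frac{h^{2}}{2}\right) = -2 + \frac{G}{2} + \frac{h^{2}}{2}$)
$H = 16$ ($H = - 2 \cdot 2 \left(-2 + \frac{1}{2} \cdot 4 + \frac{\left(-2\right)^{2}}{2}\right) \left(-2\right) = - 2 \cdot 2 \left(-2 + 2 + \frac{1}{2} \cdot 4\right) \left(-2\right) = - 2 \cdot 2 \left(-2 + 2 + 2\right) \left(-2\right) = - 2 \cdot 2 \cdot 2 \left(-2\right) = - 2 \cdot 4 \left(-2\right) = \left(-2\right) \left(-8\right) = 16$)
$\left(126 + H\right)^{2} = \left(126 + 16\right)^{2} = 142^{2} = 20164$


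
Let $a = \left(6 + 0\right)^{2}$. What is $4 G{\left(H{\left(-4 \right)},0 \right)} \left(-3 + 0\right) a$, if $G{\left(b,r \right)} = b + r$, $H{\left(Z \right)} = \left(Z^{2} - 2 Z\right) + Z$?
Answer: $-8640$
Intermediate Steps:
$a = 36$ ($a = 6^{2} = 36$)
$H{\left(Z \right)} = Z^{2} - Z$
$4 G{\left(H{\left(-4 \right)},0 \right)} \left(-3 + 0\right) a = 4 \left(- 4 \left(-1 - 4\right) + 0\right) \left(-3 + 0\right) 36 = 4 \left(\left(-4\right) \left(-5\right) + 0\right) \left(-3\right) 36 = 4 \left(20 + 0\right) \left(-3\right) 36 = 4 \cdot 20 \left(-3\right) 36 = 4 \left(-60\right) 36 = \left(-240\right) 36 = -8640$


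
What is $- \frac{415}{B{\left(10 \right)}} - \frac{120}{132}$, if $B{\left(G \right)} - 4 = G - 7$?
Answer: $- \frac{4635}{77} \approx -60.195$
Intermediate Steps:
$B{\left(G \right)} = -3 + G$ ($B{\left(G \right)} = 4 + \left(G - 7\right) = 4 + \left(-7 + G\right) = -3 + G$)
$- \frac{415}{B{\left(10 \right)}} - \frac{120}{132} = - \frac{415}{-3 + 10} - \frac{120}{132} = - \frac{415}{7} - \frac{10}{11} = - \frac{4635}{77}$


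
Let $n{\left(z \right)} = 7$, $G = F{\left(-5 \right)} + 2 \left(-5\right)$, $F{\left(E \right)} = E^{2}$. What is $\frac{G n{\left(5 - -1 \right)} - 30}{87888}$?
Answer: $\frac{25}{29296} \approx 0.00085336$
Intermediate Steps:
$G = 15$ ($G = \left(-5\right)^{2} + 2 \left(-5\right) = 25 - 10 = 15$)
$\frac{G n{\left(5 - -1 \right)} - 30}{87888} = \frac{15 \cdot 7 - 30}{87888} = \left(105 - 30\right) \frac{1}{87888} = 75 \cdot \frac{1}{87888} = \frac{25}{29296}$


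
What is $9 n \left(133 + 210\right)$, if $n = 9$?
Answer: $27783$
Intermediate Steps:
$9 n \left(133 + 210\right) = 9 \cdot 9 \left(133 + 210\right) = 81 \cdot 343 = 27783$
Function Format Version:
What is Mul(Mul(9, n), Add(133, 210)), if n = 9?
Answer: 27783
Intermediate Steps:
Mul(Mul(9, n), Add(133, 210)) = Mul(Mul(9, 9), Add(133, 210)) = Mul(81, 343) = 27783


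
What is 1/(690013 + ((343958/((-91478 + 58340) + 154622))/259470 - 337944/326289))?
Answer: 1714183922422620/1182807415466958438517 ≈ 1.4493e-6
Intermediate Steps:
1/(690013 + ((343958/((-91478 + 58340) + 154622))/259470 - 337944/326289)) = 1/(690013 + ((343958/(-33138 + 154622))*(1/259470) - 337944*1/326289)) = 1/(690013 + ((343958/121484)*(1/259470) - 112648/108763)) = 1/(690013 + ((343958*(1/121484))*(1/259470) - 112648/108763)) = 1/(690013 + ((171979/60742)*(1/259470) - 112648/108763)) = 1/(690013 + (171979/15760726740 - 112648/108763)) = 1/(690013 - 1775395640855543/1714183922422620) = 1/(1182807415466958438517/1714183922422620) = 1714183922422620/1182807415466958438517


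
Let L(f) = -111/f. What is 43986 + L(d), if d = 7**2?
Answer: 2155203/49 ≈ 43984.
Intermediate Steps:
d = 49
43986 + L(d) = 43986 - 111/49 = 2155203/49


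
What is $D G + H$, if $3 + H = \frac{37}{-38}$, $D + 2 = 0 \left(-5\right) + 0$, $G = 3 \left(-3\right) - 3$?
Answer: $\frac{761}{38} \approx 20.026$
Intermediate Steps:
$G = -12$ ($G = -9 - 3 = -12$)
$D = -2$ ($D = -2 + \left(0 \left(-5\right) + 0\right) = -2 + \left(0 + 0\right) = -2 + 0 = -2$)
$H = - \frac{151}{38}$ ($H = -3 + \frac{37}{-38} = -3 + 37 \left(- \frac{1}{38}\right) = -3 - \frac{37}{38} = - \frac{151}{38} \approx -3.9737$)
$D G + H = \left(-2\right) \left(-12\right) - \frac{151}{38} = 24 - \frac{151}{38} = \frac{761}{38}$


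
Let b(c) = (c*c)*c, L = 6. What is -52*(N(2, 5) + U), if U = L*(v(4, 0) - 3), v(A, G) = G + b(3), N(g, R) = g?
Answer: -7592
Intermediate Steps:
b(c) = c**3 (b(c) = c**2*c = c**3)
v(A, G) = 27 + G (v(A, G) = G + 3**3 = G + 27 = 27 + G)
U = 144 (U = 6*((27 + 0) - 3) = 6*(27 - 3) = 6*24 = 144)
-52*(N(2, 5) + U) = -52*(2 + 144) = -52*146 = -7592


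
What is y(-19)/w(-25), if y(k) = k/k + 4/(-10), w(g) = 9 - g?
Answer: 3/170 ≈ 0.017647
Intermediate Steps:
y(k) = 3/5 (y(k) = 1 + 4*(-1/10) = 1 - 2/5 = 3/5)
y(-19)/w(-25) = 3/(5*(9 - 1*(-25))) = 3/(5*(9 + 25)) = (3/5)/34 = (3/5)*(1/34) = 3/170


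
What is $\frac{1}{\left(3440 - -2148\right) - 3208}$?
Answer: $\frac{1}{2380} \approx 0.00042017$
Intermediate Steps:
$\frac{1}{\left(3440 - -2148\right) - 3208} = \frac{1}{\left(3440 + 2148\right) - 3208} = \frac{1}{5588 - 3208} = \frac{1}{2380}$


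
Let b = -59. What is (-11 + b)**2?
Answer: 4900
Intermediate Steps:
(-11 + b)**2 = (-11 - 59)**2 = (-70)**2 = 4900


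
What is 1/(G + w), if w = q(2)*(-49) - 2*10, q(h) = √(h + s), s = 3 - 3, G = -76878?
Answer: -38449/2956648801 + 49*√2/5913297602 ≈ -1.2993e-5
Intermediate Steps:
s = 0
q(h) = √h (q(h) = √(h + 0) = √h)
w = -20 - 49*√2 (w = √2*(-49) - 2*10 = -49*√2 - 20 = -20 - 49*√2 ≈ -89.297)
1/(G + w) = 1/(-76878 + (-20 - 49*√2)) = 1/(-76898 - 49*√2)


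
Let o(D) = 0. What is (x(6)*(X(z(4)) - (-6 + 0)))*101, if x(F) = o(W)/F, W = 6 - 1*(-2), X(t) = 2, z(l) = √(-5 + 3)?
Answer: 0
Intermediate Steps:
z(l) = I*√2 (z(l) = √(-2) = I*√2)
W = 8 (W = 6 + 2 = 8)
x(F) = 0 (x(F) = 0/F = 0)
(x(6)*(X(z(4)) - (-6 + 0)))*101 = (0*(2 - (-6 + 0)))*101 = (0*(2 - 1*(-6)))*101 = (0*(2 + 6))*101 = (0*8)*101 = 0*101 = 0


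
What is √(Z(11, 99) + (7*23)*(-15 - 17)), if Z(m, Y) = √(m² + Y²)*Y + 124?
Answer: √(-5028 + 1089*√82) ≈ 69.522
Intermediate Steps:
Z(m, Y) = 124 + Y*√(Y² + m²) (Z(m, Y) = √(Y² + m²)*Y + 124 = Y*√(Y² + m²) + 124 = 124 + Y*√(Y² + m²))
√(Z(11, 99) + (7*23)*(-15 - 17)) = √((124 + 99*√(99² + 11²)) + (7*23)*(-15 - 17)) = √((124 + 99*√(9801 + 121)) + 161*(-32)) = √((124 + 99*√9922) - 5152) = √((124 + 99*(11*√82)) - 5152) = √((124 + 1089*√82) - 5152) = √(-5028 + 1089*√82)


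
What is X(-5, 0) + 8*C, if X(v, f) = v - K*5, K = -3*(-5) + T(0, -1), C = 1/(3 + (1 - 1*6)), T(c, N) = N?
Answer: -79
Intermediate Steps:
C = -½ (C = 1/(3 + (1 - 6)) = 1/(3 - 5) = 1/(-2) = -½ ≈ -0.50000)
K = 14 (K = -3*(-5) - 1 = 15 - 1 = 14)
X(v, f) = -70 + v (X(v, f) = v - 14*5 = v - 1*70 = v - 70 = -70 + v)
X(-5, 0) + 8*C = (-70 - 5) + 8*(-½) = -75 - 4 = -79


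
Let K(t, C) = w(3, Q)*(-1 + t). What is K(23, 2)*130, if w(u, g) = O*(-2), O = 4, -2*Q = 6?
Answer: -22880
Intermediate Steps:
Q = -3 (Q = -1/2*6 = -3)
w(u, g) = -8 (w(u, g) = 4*(-2) = -8)
K(t, C) = 8 - 8*t (K(t, C) = -8*(-1 + t) = 8 - 8*t)
K(23, 2)*130 = (8 - 8*23)*130 = (8 - 184)*130 = -176*130 = -22880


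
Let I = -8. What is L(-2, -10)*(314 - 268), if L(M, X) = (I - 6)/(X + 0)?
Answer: 322/5 ≈ 64.400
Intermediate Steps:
L(M, X) = -14/X (L(M, X) = (-8 - 6)/(X + 0) = -14/X)
L(-2, -10)*(314 - 268) = (-14/(-10))*(314 - 268) = -14*(-1/10)*46 = (7/5)*46 = 322/5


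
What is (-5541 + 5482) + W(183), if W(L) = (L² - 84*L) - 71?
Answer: 17987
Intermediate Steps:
W(L) = -71 + L² - 84*L
(-5541 + 5482) + W(183) = (-5541 + 5482) + (-71 + 183² - 84*183) = -59 + (-71 + 33489 - 15372) = -59 + 18046 = 17987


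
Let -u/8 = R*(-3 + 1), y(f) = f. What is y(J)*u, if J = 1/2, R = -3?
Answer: -24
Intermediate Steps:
J = ½ ≈ 0.50000
u = -48 (u = -(-24)*(-3 + 1) = -(-24)*(-2) = -8*6 = -48)
y(J)*u = (½)*(-48) = -24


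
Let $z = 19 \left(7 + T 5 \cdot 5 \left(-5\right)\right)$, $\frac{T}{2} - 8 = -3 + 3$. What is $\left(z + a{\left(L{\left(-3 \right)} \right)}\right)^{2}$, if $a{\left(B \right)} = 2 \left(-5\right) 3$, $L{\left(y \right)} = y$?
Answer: $1436182609$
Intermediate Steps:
$a{\left(B \right)} = -30$ ($a{\left(B \right)} = \left(-10\right) 3 = -30$)
$T = 16$ ($T = 16 + 2 \left(-3 + 3\right) = 16 + 2 \cdot 0 = 16 + 0 = 16$)
$z = -37867$ ($z = 19 \left(7 + 16 \cdot 5 \cdot 5 \left(-5\right)\right) = 19 \left(7 + 80 \left(-25\right)\right) = 19 \left(7 - 2000\right) = 19 \left(-1993\right) = -37867$)
$\left(z + a{\left(L{\left(-3 \right)} \right)}\right)^{2} = \left(-37867 - 30\right)^{2} = \left(-37897\right)^{2} = 1436182609$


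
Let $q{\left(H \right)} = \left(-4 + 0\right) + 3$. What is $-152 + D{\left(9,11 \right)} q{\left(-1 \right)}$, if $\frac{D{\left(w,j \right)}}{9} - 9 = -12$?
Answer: $-125$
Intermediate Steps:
$D{\left(w,j \right)} = -27$ ($D{\left(w,j \right)} = 81 + 9 \left(-12\right) = 81 - 108 = -27$)
$q{\left(H \right)} = -1$ ($q{\left(H \right)} = -4 + 3 = -1$)
$-152 + D{\left(9,11 \right)} q{\left(-1 \right)} = -152 - -27 = -152 + 27 = -125$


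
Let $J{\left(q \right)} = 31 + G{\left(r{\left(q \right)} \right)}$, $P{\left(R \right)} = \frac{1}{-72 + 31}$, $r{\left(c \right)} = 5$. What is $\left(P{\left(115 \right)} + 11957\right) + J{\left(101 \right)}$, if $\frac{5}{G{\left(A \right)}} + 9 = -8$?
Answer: $\frac{8355414}{697} \approx 11988.0$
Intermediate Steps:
$P{\left(R \right)} = - \frac{1}{41}$ ($P{\left(R \right)} = \frac{1}{-41} = - \frac{1}{41}$)
$G{\left(A \right)} = - \frac{5}{17}$ ($G{\left(A \right)} = \frac{5}{-9 - 8} = \frac{5}{-17} = 5 \left(- \frac{1}{17}\right) = - \frac{5}{17}$)
$J{\left(q \right)} = \frac{522}{17}$ ($J{\left(q \right)} = 31 - \frac{5}{17} = \frac{522}{17}$)
$\left(P{\left(115 \right)} + 11957\right) + J{\left(101 \right)} = \left(- \frac{1}{41} + 11957\right) + \frac{522}{17} = \frac{490236}{41} + \frac{522}{17} = \frac{8355414}{697}$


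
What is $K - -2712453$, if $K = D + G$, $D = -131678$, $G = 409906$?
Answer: $2990681$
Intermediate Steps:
$K = 278228$ ($K = -131678 + 409906 = 278228$)
$K - -2712453 = 278228 - -2712453 = 278228 + 2712453 = 2990681$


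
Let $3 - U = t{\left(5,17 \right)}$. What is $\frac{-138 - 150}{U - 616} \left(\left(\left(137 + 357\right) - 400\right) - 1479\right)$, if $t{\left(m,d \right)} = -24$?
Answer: $- \frac{398880}{589} \approx -677.22$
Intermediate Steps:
$U = 27$ ($U = 3 - -24 = 3 + 24 = 27$)
$\frac{-138 - 150}{U - 616} \left(\left(\left(137 + 357\right) - 400\right) - 1479\right) = \frac{-138 - 150}{27 - 616} \left(\left(\left(137 + 357\right) - 400\right) - 1479\right) = - \frac{288}{-589} \left(\left(494 - 400\right) - 1479\right) = \left(-288\right) \left(- \frac{1}{589}\right) \left(94 - 1479\right) = \frac{288}{589} \left(-1385\right) = - \frac{398880}{589}$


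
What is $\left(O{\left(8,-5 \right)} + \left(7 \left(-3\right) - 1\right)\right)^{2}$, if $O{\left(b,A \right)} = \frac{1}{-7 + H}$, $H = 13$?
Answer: $\frac{17161}{36} \approx 476.69$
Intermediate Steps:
$O{\left(b,A \right)} = \frac{1}{6}$ ($O{\left(b,A \right)} = \frac{1}{-7 + 13} = \frac{1}{6}$)
$\left(O{\left(8,-5 \right)} + \left(7 \left(-3\right) - 1\right)\right)^{2} = \left(\frac{1}{6} + \left(7 \left(-3\right) - 1\right)\right)^{2} = \left(\frac{1}{6} - 22\right)^{2} = \left(- \frac{131}{6}\right)^{2} = \frac{17161}{36}$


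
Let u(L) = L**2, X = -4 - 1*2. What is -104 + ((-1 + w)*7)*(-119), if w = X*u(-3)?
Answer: 45711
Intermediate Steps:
X = -6 (X = -4 - 2 = -6)
w = -54 (w = -6*(-3)**2 = -6*9 = -54)
-104 + ((-1 + w)*7)*(-119) = -104 + ((-1 - 54)*7)*(-119) = -104 - 55*7*(-119) = -104 - 385*(-119) = -104 + 45815 = 45711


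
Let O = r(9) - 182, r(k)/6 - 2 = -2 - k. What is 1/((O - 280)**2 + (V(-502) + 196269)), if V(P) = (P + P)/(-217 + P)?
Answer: 719/332556479 ≈ 2.1620e-6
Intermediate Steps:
r(k) = -6*k (r(k) = 12 + 6*(-2 - k) = 12 + (-12 - 6*k) = -6*k)
V(P) = 2*P/(-217 + P) (V(P) = (2*P)/(-217 + P) = 2*P/(-217 + P))
O = -236 (O = -6*9 - 182 = -54 - 182 = -236)
1/((O - 280)**2 + (V(-502) + 196269)) = 1/((-236 - 280)**2 + (2*(-502)/(-217 - 502) + 196269)) = 1/((-516)**2 + (2*(-502)/(-719) + 196269)) = 1/(266256 + (2*(-502)*(-1/719) + 196269)) = 1/(266256 + (1004/719 + 196269)) = 1/(266256 + 141118415/719) = 1/(332556479/719) = 719/332556479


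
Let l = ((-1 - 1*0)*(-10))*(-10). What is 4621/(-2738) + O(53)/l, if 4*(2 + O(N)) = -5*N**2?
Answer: 18314357/547600 ≈ 33.445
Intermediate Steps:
O(N) = -2 - 5*N**2/4 (O(N) = -2 + (-5*N**2)/4 = -2 - 5*N**2/4)
l = -100 (l = ((-1 + 0)*(-10))*(-10) = -1*(-10)*(-10) = 10*(-10) = -100)
4621/(-2738) + O(53)/l = 4621/(-2738) + (-2 - 5/4*53**2)/(-100) = 4621*(-1/2738) + (-2 - 5/4*2809)*(-1/100) = -4621/2738 + (-2 - 14045/4)*(-1/100) = -4621/2738 - 14053/4*(-1/100) = -4621/2738 + 14053/400 = 18314357/547600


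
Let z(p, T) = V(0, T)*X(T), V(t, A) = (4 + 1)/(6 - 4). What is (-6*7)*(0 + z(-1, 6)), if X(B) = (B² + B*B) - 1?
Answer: -7455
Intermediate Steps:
V(t, A) = 5/2
X(B) = -1 + 2*B² (X(B) = (B² + B²) - 1 = 2*B² - 1 = -1 + 2*B²)
z(p, T) = -5/2 + 5*T² (z(p, T) = 5*(-1 + 2*T²)/2 = -5/2 + 5*T²)
(-6*7)*(0 + z(-1, 6)) = (-6*7)*(0 + (-5/2 + 5*6²)) = -42*(0 + (-5/2 + 5*36)) = -42*(0 + (-5/2 + 180)) = -42*(0 + 355/2) = -42*355/2 = -7455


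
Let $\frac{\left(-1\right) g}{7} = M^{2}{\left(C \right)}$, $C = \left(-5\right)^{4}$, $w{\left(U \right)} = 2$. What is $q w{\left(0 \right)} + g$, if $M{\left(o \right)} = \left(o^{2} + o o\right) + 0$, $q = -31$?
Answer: $-4272460937562$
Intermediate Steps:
$C = 625$
$M{\left(o \right)} = 2 o^{2}$ ($M{\left(o \right)} = \left(o^{2} + o^{2}\right) + 0 = 2 o^{2} + 0 = 2 o^{2}$)
$g = -4272460937500$ ($g = - 7 \left(2 \cdot 625^{2}\right)^{2} = - 7 \left(2 \cdot 390625\right)^{2} = - 7 \cdot 781250^{2} = \left(-7\right) 610351562500 = -4272460937500$)
$q w{\left(0 \right)} + g = \left(-31\right) 2 - 4272460937500 = -62 - 4272460937500 = -4272460937562$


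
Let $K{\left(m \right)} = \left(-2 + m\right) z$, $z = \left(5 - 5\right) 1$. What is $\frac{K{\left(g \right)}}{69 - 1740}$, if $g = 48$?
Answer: $0$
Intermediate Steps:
$z = 0$ ($z = 0 \cdot 1 = 0$)
$K{\left(m \right)} = 0$ ($K{\left(m \right)} = \left(-2 + m\right) 0 = 0$)
$\frac{K{\left(g \right)}}{69 - 1740} = \frac{0}{69 - 1740} = \frac{0}{-1671} = 0 \left(- \frac{1}{1671}\right) = 0$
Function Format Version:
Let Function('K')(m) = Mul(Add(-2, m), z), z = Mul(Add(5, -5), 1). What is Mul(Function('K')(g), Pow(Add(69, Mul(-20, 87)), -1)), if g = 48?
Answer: 0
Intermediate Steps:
z = 0 (z = Mul(0, 1) = 0)
Function('K')(m) = 0 (Function('K')(m) = Mul(Add(-2, m), 0) = 0)
Mul(Function('K')(g), Pow(Add(69, Mul(-20, 87)), -1)) = Mul(0, Pow(Add(69, Mul(-20, 87)), -1)) = Mul(0, Pow(Add(69, -1740), -1)) = Mul(0, Pow(-1671, -1)) = Mul(0, Rational(-1, 1671)) = 0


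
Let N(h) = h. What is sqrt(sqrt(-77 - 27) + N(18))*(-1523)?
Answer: -1523*sqrt(18 + 2*I*sqrt(26)) ≈ -6698.4 - 1765.7*I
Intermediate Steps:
sqrt(sqrt(-77 - 27) + N(18))*(-1523) = sqrt(sqrt(-77 - 27) + 18)*(-1523) = sqrt(sqrt(-104) + 18)*(-1523) = sqrt(2*I*sqrt(26) + 18)*(-1523) = sqrt(18 + 2*I*sqrt(26))*(-1523) = -1523*sqrt(18 + 2*I*sqrt(26))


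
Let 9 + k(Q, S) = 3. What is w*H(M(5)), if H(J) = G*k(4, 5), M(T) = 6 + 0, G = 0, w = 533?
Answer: 0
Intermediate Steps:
k(Q, S) = -6 (k(Q, S) = -9 + 3 = -6)
M(T) = 6
H(J) = 0 (H(J) = 0*(-6) = 0)
w*H(M(5)) = 533*0 = 0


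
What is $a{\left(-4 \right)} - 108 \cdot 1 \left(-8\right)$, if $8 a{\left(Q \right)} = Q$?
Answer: $\frac{1727}{2} \approx 863.5$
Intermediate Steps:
$a{\left(Q \right)} = \frac{Q}{8}$
$a{\left(-4 \right)} - 108 \cdot 1 \left(-8\right) = \frac{1}{8} \left(-4\right) - 108 \cdot 1 \left(-8\right) = - \frac{1}{2} - -864 = - \frac{1}{2} + 864 = \frac{1727}{2}$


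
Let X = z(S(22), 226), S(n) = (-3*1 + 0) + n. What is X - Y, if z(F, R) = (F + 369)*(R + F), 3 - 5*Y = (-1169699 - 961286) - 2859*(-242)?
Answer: -192762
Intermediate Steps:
Y = 287822 (Y = ⅗ - ((-1169699 - 961286) - 2859*(-242))/5 = ⅗ - (-2130985 + 691878)/5 = ⅗ - ⅕*(-1439107) = ⅗ + 1439107/5 = 287822)
S(n) = -3 + n (S(n) = (-3 + 0) + n = -3 + n)
z(F, R) = (369 + F)*(F + R)
X = 95060 (X = (-3 + 22)² + 369*(-3 + 22) + 369*226 + (-3 + 22)*226 = 19² + 369*19 + 83394 + 19*226 = 361 + 7011 + 83394 + 4294 = 95060)
X - Y = 95060 - 1*287822 = 95060 - 287822 = -192762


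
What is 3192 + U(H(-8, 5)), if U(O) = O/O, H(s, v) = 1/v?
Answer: 3193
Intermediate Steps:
U(O) = 1
3192 + U(H(-8, 5)) = 3192 + 1 = 3193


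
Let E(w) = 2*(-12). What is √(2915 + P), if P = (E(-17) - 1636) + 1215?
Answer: √2470 ≈ 49.699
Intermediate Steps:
E(w) = -24
P = -445 (P = (-24 - 1636) + 1215 = -1660 + 1215 = -445)
√(2915 + P) = √(2915 - 445) = √2470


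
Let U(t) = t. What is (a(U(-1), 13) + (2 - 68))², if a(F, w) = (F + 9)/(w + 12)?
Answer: 2696164/625 ≈ 4313.9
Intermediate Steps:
a(F, w) = (9 + F)/(12 + w)
(a(U(-1), 13) + (2 - 68))² = ((9 - 1)/(12 + 13) + (2 - 68))² = (8/25 - 66)² = (-1642/25)² = 2696164/625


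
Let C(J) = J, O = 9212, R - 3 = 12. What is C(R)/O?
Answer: 15/9212 ≈ 0.0016283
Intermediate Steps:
R = 15 (R = 3 + 12 = 15)
C(R)/O = 15/9212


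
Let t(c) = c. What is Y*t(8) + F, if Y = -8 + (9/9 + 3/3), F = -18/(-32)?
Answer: -759/16 ≈ -47.438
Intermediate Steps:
F = 9/16 (F = -18*(-1/32) = 9/16 ≈ 0.56250)
Y = -6 (Y = -8 + (9*(1/9) + 3*(1/3)) = -8 + (1 + 1) = -8 + 2 = -6)
Y*t(8) + F = -6*8 + 9/16 = -48 + 9/16 = -759/16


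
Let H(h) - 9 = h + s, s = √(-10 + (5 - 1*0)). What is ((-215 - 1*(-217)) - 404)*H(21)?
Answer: -12060 - 402*I*√5 ≈ -12060.0 - 898.9*I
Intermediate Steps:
s = I*√5 (s = √(-10 + (5 + 0)) = √(-10 + 5) = √(-5) = I*√5 ≈ 2.2361*I)
H(h) = 9 + h + I*√5 (H(h) = 9 + (h + I*√5) = 9 + h + I*√5)
((-215 - 1*(-217)) - 404)*H(21) = ((-215 - 1*(-217)) - 404)*(9 + 21 + I*√5) = ((-215 + 217) - 404)*(30 + I*√5) = (2 - 404)*(30 + I*√5) = -402*(30 + I*√5) = -12060 - 402*I*√5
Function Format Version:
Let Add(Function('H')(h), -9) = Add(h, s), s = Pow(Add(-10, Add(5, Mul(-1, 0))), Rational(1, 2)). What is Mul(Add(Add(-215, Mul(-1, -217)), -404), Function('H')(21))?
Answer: Add(-12060, Mul(-402, I, Pow(5, Rational(1, 2)))) ≈ Add(-12060., Mul(-898.90, I))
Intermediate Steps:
s = Mul(I, Pow(5, Rational(1, 2))) (s = Pow(Add(-10, Add(5, 0)), Rational(1, 2)) = Pow(Add(-10, 5), Rational(1, 2)) = Pow(-5, Rational(1, 2)) = Mul(I, Pow(5, Rational(1, 2))) ≈ Mul(2.2361, I))
Function('H')(h) = Add(9, h, Mul(I, Pow(5, Rational(1, 2)))) (Function('H')(h) = Add(9, Add(h, Mul(I, Pow(5, Rational(1, 2))))) = Add(9, h, Mul(I, Pow(5, Rational(1, 2)))))
Mul(Add(Add(-215, Mul(-1, -217)), -404), Function('H')(21)) = Mul(Add(Add(-215, Mul(-1, -217)), -404), Add(9, 21, Mul(I, Pow(5, Rational(1, 2))))) = Mul(Add(Add(-215, 217), -404), Add(30, Mul(I, Pow(5, Rational(1, 2))))) = Mul(Add(2, -404), Add(30, Mul(I, Pow(5, Rational(1, 2))))) = Mul(-402, Add(30, Mul(I, Pow(5, Rational(1, 2))))) = Add(-12060, Mul(-402, I, Pow(5, Rational(1, 2))))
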